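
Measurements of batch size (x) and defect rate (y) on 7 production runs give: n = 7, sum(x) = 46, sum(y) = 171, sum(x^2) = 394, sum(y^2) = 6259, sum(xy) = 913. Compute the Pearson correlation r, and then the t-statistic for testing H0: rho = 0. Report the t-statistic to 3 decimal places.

Numerator: nΣxy − (Σx)(Σy) = 7·913 − (46)(171) = -1475
Denominator: √[(nΣx²−(Σx)²)(nΣy²−(Σy)²)]
  nΣx²−(Σx)² = 7·394 − 2116 = 642;  nΣy²−(Σy)² = 7·6259 − 29241 = 14572
  √(642·14572) = √9355224 = 3058.6311
r = -1475 / 3058.6311 = -0.4822
t = r·√(n−2)/√(1−r²) = -0.4822·√5 / √(1−0.232517) = -1.078232 / 0.876061 = -1.231

-1.231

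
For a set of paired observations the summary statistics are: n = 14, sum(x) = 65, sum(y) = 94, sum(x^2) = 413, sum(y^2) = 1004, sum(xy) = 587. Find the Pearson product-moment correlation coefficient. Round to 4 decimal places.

0.7394

Numerator: nΣxy − (Σx)(Σy) = 14·587 − (65)(94) = 2108
Denominator: √[(nΣx²−(Σx)²)(nΣy²−(Σy)²)]
  nΣx²−(Σx)² = 14·413 − 4225 = 1557;  nΣy²−(Σy)² = 14·1004 − 8836 = 5220
  √(1557·5220) = √8127540 = 2850.8841
r = 2108 / 2850.8841 = 0.7394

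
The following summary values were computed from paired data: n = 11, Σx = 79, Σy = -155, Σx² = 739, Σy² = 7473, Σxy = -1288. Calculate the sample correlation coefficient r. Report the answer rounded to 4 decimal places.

S_xy = nΣxy − ΣxΣy = 11·(-1288) − 79·(-155) = -14168 − (-12245) = -1923
S_xx = nΣx² − (Σx)² = 11·739 − 79² = 8129 − 6241 = 1888
S_yy = nΣy² − (Σy)² = 11·7473 − (-155)² = 82203 − 24025 = 58178
r = S_xy / √(S_xx·S_yy) = -1923 / √(1888·58178) = -1923 / √109840064 = -1923 / 10480.4611 = -0.1835

-0.1835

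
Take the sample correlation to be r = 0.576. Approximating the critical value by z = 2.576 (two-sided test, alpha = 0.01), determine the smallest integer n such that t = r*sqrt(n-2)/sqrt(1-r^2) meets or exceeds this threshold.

Need r·√(n−2)/√(1−r²) ≥ 2.576
√(n−2) ≥ 2.576·√(1−0.331776) / 0.576 = 2.576·0.817450 / 0.576 = 3.6558
n−2 ≥ 13.3649  ⇒  n ≥ 15.3649
Smallest integer n = 16

16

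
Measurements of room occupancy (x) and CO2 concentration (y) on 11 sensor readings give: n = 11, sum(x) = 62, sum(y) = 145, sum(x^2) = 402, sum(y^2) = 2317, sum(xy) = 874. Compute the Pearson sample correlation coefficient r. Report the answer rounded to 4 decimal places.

0.3886

Numerator: nΣxy − (Σx)(Σy) = 11·874 − (62)(145) = 624
Denominator: √[(nΣx²−(Σx)²)(nΣy²−(Σy)²)]
  nΣx²−(Σx)² = 11·402 − 3844 = 578;  nΣy²−(Σy)² = 11·2317 − 21025 = 4462
  √(578·4462) = √2579036 = 1605.9377
r = 624 / 1605.9377 = 0.3886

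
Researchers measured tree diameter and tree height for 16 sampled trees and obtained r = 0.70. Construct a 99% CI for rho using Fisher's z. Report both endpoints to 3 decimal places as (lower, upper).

(0.152, 0.919)

z_r = atanh(0.70) = 0.867301;  SE = 1/√(n−3) = 1/√13 = 0.277350
z-limits: 0.867301 ± 2.576·0.277350 = 0.867301 ± 0.714454 = [0.152847, 1.581755]
ρ-limits: (tanh 0.152847, tanh 1.581755) = (0.152, 0.919)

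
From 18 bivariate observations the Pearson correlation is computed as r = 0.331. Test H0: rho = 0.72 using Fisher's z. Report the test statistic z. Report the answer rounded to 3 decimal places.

-2.183

Fisher z: atanh(0.331) = 0.343951, atanh(0.72) = 0.907645
z = (z_r − z_0)·√(n−3) = (0.343951 − 0.907645)·√15 = -0.563694 · 3.872983 = -2.183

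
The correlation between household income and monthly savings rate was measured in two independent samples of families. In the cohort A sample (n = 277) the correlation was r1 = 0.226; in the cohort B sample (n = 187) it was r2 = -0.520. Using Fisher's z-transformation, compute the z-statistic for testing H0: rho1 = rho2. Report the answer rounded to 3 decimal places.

8.460

z1 = atanh(0.226) = 0.229970,  z2 = atanh(-0.520) = -0.576340
SE = √(1/(n1−3) + 1/(n2−3)) = √(1/274 + 1/184) = √(0.0036496 + 0.0054348) = √0.0090844 = 0.095312
z = (z1 − z2)/SE = (0.229970 − (-0.576340)) / 0.095312 = 0.806310 / 0.095312 = 8.460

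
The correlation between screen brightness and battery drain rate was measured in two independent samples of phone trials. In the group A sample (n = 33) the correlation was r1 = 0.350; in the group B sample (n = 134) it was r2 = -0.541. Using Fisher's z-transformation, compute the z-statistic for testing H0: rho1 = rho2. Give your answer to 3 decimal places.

z1 = atanh(0.350) = 0.365444,  z2 = atanh(-0.541) = -0.605568
SE = √(1/(n1−3) + 1/(n2−3)) = √(1/30 + 1/131) = √(0.0333333 + 0.0076336) = √0.0409669 = 0.202403
z = (z1 − z2)/SE = (0.365444 − (-0.605568)) / 0.202403 = 0.971012 / 0.202403 = 4.797

4.797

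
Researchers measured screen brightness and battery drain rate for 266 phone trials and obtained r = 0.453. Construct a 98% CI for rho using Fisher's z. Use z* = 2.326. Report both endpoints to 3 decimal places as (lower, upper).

z_r = atanh(0.453) = 0.488468;  SE = 1/√(n−3) = 1/√263 = 0.061663
z-limits: 0.488468 ± 2.326·0.061663 = 0.488468 ± 0.143428 = [0.345040, 0.631896]
ρ-limits: (tanh 0.345040, tanh 0.631896) = (0.332, 0.559)

(0.332, 0.559)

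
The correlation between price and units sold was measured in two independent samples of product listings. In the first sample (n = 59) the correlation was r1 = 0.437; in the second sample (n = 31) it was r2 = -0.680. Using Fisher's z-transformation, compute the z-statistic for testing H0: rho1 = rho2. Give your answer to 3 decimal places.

Fisher z-transforms: z1 = atanh(0.437) = 0.468517, z2 = atanh(-0.680) = -0.829114; difference d = 1.297631
Var(d) = 1/56 + 1/28 = 0.0178571 + 0.0357143 = 0.0535714
z = d/√Var(d) = 1.297631 / √0.0535714 = 1.297631 / 0.231455 = 5.606

5.606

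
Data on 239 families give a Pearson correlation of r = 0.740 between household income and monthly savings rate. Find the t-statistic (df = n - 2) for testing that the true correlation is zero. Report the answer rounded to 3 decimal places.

16.937

t = r·√(n−2) / √(1−r²) with r = 0.740, n = 239
  = 0.740·√237 / √(1 − 0.547600)
  = 0.740·15.394804 / 0.672607
  = 11.392155 / 0.672607 = 16.937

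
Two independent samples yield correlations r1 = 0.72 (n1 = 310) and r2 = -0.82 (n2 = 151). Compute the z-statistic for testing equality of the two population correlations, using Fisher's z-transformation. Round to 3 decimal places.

20.630

z1 = atanh(0.72) = 0.907645,  z2 = atanh(-0.82) = -1.156817
SE = √(1/(n1−3) + 1/(n2−3)) = √(1/307 + 1/148) = √(0.0032573 + 0.0067568) = √0.0100141 = 0.100070
z = (z1 − z2)/SE = (0.907645 − (-1.156817)) / 0.100070 = 2.064462 / 0.100070 = 20.630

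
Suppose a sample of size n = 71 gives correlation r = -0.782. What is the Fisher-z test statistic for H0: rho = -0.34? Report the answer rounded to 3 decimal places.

Fisher z: atanh(-0.782) = -1.050498, atanh(-0.34) = -0.354093
z = (z_r − z_0)·√(n−3) = (-1.050498 − (-0.354093))·√68 = -0.696405 · 8.246211 = -5.743

-5.743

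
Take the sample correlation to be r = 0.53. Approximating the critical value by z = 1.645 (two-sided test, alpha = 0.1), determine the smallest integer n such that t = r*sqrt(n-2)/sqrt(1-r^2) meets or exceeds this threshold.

9

r√(n−2)/√(1−r²) ≥ 1.645  ⇔  n−2 ≥ (1.645)²·(1−r²)/r²
(1−r²)/r² = (1−0.2809)/0.2809 = 2.5600
n ≥ 2 + 2.706025·2.5600 = 2 + 6.9274 = 8.9274
⌈8.9274⌉ = 9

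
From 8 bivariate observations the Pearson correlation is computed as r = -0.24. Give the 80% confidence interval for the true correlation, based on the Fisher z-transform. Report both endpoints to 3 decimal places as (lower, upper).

(-0.674, 0.317)

Fisher z: z_r = atanh(r) = ½·ln((1+(-0.24))/(1−(-0.24))) = -0.244774
SE(z) = 1/√(n−3) = 1/√5 = 0.447214
80% ⇒ z* = 1.282; margin = 1.282·0.447214 = 0.573328
CI on z-scale: (-0.818102, 0.328554)
Back-transform: tanh(-0.818102) = -0.674036, tanh(0.328554) = 0.317221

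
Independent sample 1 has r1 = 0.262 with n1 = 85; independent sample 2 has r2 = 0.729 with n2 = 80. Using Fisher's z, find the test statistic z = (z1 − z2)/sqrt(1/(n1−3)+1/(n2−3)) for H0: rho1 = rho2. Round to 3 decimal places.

Fisher z-transforms: z1 = atanh(0.262) = 0.268255, z2 = atanh(0.729) = 0.926590; difference d = -0.658335
Var(d) = 1/82 + 1/77 = 0.0121951 + 0.0129870 = 0.0251821
z = d/√Var(d) = -0.658335 / √0.0251821 = -0.658335 / 0.158689 = -4.149

-4.149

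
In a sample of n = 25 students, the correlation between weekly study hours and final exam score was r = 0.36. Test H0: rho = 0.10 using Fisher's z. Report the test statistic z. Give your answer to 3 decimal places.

Fisher z: atanh(0.36) = 0.376886, atanh(0.10) = 0.100335
z = (z_r − z_0)·√(n−3) = (0.376886 − 0.100335)·√22 = 0.276551 · 4.690416 = 1.297

1.297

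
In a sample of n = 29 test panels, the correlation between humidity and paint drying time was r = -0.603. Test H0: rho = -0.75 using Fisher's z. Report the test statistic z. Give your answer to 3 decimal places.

z_r = atanh(-0.603) = -0.697848,  z_0 = atanh(-0.75) = -0.972955
SE = 1/√(n−3) = 1/√26 = 0.196116
z = (z_r − z_0)/SE = (-0.697848 − (-0.972955)) / 0.196116 = 0.275107 / 0.196116 = 1.403

1.403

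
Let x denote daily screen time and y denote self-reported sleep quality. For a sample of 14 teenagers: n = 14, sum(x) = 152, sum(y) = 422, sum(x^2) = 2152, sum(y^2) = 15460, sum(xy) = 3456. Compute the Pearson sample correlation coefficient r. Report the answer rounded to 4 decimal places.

-0.9602

S_xy = nΣxy − ΣxΣy = 14·3456 − 152·422 = 48384 − 64144 = -15760
S_xx = nΣx² − (Σx)² = 14·2152 − 152² = 30128 − 23104 = 7024
S_yy = nΣy² − (Σy)² = 14·15460 − 422² = 216440 − 178084 = 38356
r = S_xy / √(S_xx·S_yy) = -15760 / √(7024·38356) = -15760 / √269412544 = -15760 / 16413.7913 = -0.9602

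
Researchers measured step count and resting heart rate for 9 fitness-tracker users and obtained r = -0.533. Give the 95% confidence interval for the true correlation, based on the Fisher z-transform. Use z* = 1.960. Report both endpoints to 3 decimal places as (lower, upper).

z_r = atanh(-0.533) = -0.594326;  SE = 1/√(n−3) = 1/√6 = 0.408248
z-limits: -0.594326 ± 1.960·0.408248 = -0.594326 ± 0.800166 = [-1.394492, 0.205840]
ρ-limits: (tanh -1.394492, tanh 0.205840) = (-0.884, 0.203)

(-0.884, 0.203)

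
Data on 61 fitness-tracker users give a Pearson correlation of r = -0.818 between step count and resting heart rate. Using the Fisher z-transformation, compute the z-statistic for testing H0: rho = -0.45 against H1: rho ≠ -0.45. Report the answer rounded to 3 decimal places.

-5.072

Fisher z: atanh(-0.818) = -1.150743, atanh(-0.45) = -0.484700
z = (z_r − z_0)·√(n−3) = (-1.150743 − (-0.484700))·√58 = -0.666043 · 7.615773 = -5.072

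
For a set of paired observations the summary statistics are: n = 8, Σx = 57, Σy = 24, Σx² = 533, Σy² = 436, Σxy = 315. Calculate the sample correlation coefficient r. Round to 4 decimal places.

Numerator: nΣxy − (Σx)(Σy) = 8·315 − (57)(24) = 1152
Denominator: √[(nΣx²−(Σx)²)(nΣy²−(Σy)²)]
  nΣx²−(Σx)² = 8·533 − 3249 = 1015;  nΣy²−(Σy)² = 8·436 − 576 = 2912
  √(1015·2912) = √2955680 = 1719.2091
r = 1152 / 1719.2091 = 0.6701

0.6701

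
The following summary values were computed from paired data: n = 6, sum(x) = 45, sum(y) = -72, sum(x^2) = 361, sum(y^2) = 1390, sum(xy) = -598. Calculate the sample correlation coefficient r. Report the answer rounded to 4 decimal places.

Numerator: nΣxy − (Σx)(Σy) = 6·(-598) − (45)(-72) = -348
Denominator: √[(nΣx²−(Σx)²)(nΣy²−(Σy)²)]
  nΣx²−(Σx)² = 6·361 − 2025 = 141;  nΣy²−(Σy)² = 6·1390 − 5184 = 3156
  √(141·3156) = √444996 = 667.0802
r = -348 / 667.0802 = -0.5217

-0.5217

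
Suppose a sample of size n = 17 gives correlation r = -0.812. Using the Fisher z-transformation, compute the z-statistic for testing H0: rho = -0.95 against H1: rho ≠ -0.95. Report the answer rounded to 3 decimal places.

2.615

Fisher z: atanh(-0.812) = -1.132872, atanh(-0.95) = -1.831781
z = (z_r − z_0)·√(n−3) = (-1.132872 − (-1.831781))·√14 = 0.698909 · 3.741657 = 2.615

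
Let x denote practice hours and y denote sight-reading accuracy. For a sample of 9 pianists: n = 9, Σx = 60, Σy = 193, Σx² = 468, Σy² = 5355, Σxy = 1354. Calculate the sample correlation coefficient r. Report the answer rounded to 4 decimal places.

0.2341

Numerator: nΣxy − (Σx)(Σy) = 9·1354 − (60)(193) = 606
Denominator: √[(nΣx²−(Σx)²)(nΣy²−(Σy)²)]
  nΣx²−(Σx)² = 9·468 − 3600 = 612;  nΣy²−(Σy)² = 9·5355 − 37249 = 10946
  √(612·10946) = √6698952 = 2588.2334
r = 606 / 2588.2334 = 0.2341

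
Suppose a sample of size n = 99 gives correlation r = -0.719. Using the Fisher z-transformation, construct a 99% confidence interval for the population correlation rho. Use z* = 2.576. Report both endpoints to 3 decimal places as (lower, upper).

z_r = atanh(-0.719) = -0.905572;  SE = 1/√(n−3) = 1/√96 = 0.102062
z-limits: -0.905572 ± 2.576·0.102062 = -0.905572 ± 0.262912 = [-1.168484, -0.642660]
ρ-limits: (tanh -1.168484, tanh -0.642660) = (-0.824, -0.567)

(-0.824, -0.567)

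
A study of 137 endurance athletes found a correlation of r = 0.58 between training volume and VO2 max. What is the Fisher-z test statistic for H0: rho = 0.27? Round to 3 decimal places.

z_r = atanh(0.58) = 0.662463,  z_0 = atanh(0.27) = 0.276864
SE = 1/√(n−3) = 1/√134 = 0.086387
z = (z_r − z_0)/SE = (0.662463 − 0.276864) / 0.086387 = 0.385599 / 0.086387 = 4.464

4.464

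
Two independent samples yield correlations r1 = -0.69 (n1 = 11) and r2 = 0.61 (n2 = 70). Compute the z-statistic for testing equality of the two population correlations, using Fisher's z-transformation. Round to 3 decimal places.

z1 = atanh(-0.69) = -0.847956,  z2 = atanh(0.61) = 0.708921
SE = √(1/(n1−3) + 1/(n2−3)) = √(1/8 + 1/67) = √(0.1250000 + 0.0149254) = √0.1399254 = 0.374066
z = (z1 − z2)/SE = (-0.847956 − 0.708921) / 0.374066 = -1.556877 / 0.374066 = -4.162

-4.162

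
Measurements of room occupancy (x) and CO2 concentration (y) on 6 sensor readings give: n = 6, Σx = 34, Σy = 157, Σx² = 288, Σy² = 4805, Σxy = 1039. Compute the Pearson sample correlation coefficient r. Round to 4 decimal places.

S_xy = nΣxy − ΣxΣy = 6·1039 − 34·157 = 6234 − 5338 = 896
S_xx = nΣx² − (Σx)² = 6·288 − 34² = 1728 − 1156 = 572
S_yy = nΣy² − (Σy)² = 6·4805 − 157² = 28830 − 24649 = 4181
r = S_xy / √(S_xx·S_yy) = 896 / √(572·4181) = 896 / √2391532 = 896 / 1546.4579 = 0.5794

0.5794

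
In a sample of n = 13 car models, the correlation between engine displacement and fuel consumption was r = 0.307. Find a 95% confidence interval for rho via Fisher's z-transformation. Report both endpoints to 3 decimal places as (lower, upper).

(-0.294, 0.734)

z_r = atanh(0.307) = 0.317230;  SE = 1/√(n−3) = 1/√10 = 0.316228
z-limits: 0.317230 ± 1.960·0.316228 = 0.317230 ± 0.619807 = [-0.302577, 0.937037]
ρ-limits: (tanh -0.302577, tanh 0.937037) = (-0.294, 0.734)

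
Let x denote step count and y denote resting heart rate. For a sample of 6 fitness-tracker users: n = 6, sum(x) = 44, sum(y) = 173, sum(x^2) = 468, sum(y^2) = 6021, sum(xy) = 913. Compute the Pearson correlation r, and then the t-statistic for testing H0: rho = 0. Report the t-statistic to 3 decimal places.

Numerator: nΣxy − (Σx)(Σy) = 6·913 − (44)(173) = -2134
Denominator: √[(nΣx²−(Σx)²)(nΣy²−(Σy)²)]
  nΣx²−(Σx)² = 6·468 − 1936 = 872;  nΣy²−(Σy)² = 6·6021 − 29929 = 6197
  √(872·6197) = √5403784 = 2324.6041
r = -2134 / 2324.6041 = -0.9180
t = r·√(n−2)/√(1−r²) = -0.9180·√4 / √(1−0.842724) = -1.836000 / 0.396580 = -4.630

-4.630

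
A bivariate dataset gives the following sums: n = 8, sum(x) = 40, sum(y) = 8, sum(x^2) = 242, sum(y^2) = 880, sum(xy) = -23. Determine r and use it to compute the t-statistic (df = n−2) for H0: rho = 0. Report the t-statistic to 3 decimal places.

-0.854

Numerator: nΣxy − (Σx)(Σy) = 8·(-23) − (40)(8) = -504
Denominator: √[(nΣx²−(Σx)²)(nΣy²−(Σy)²)]
  nΣx²−(Σx)² = 8·242 − 1600 = 336;  nΣy²−(Σy)² = 8·880 − 64 = 6976
  √(336·6976) = √2343936 = 1530.9918
r = -504 / 1530.9918 = -0.3292
t = r·√(n−2)/√(1−r²) = -0.3292·√6 / √(1−0.108373) = -0.806372 / 0.944260 = -0.854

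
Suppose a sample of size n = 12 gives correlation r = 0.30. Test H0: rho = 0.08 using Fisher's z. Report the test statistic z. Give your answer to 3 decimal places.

z_r = atanh(0.30) = 0.309520,  z_0 = atanh(0.08) = 0.080171
SE = 1/√(n−3) = 1/√9 = 0.333333
z = (z_r − z_0)/SE = (0.309520 − 0.080171) / 0.333333 = 0.229349 / 0.333333 = 0.688

0.688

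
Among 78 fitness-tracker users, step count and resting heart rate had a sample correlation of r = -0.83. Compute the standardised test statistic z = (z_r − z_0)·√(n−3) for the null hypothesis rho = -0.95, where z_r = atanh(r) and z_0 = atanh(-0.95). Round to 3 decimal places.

5.574

z_r = atanh(-0.83) = -1.188136,  z_0 = atanh(-0.95) = -1.831781
SE = 1/√(n−3) = 1/√75 = 0.115470
z = (z_r − z_0)/SE = (-1.188136 − (-1.831781)) / 0.115470 = 0.643645 / 0.115470 = 5.574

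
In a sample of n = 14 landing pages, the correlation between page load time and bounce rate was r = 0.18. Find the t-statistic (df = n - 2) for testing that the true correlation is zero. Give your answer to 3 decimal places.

1 − r² = 1 − 0.0324 = 0.9676;  √(1−r²) = 0.983667
√(n−2) = √12 = 3.464102
t = r·√(n−2)/√(1−r²) = 0.18 · 3.464102 / 0.983667 = 0.634

0.634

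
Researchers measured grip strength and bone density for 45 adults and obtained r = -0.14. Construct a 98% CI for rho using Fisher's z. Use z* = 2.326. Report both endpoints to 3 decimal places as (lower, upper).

(-0.462, 0.215)

z_r = atanh(-0.14) = -0.140926;  SE = 1/√(n−3) = 1/√42 = 0.154303
z-limits: -0.140926 ± 2.326·0.154303 = -0.140926 ± 0.358909 = [-0.499835, 0.217983]
ρ-limits: (tanh -0.499835, tanh 0.217983) = (-0.462, 0.215)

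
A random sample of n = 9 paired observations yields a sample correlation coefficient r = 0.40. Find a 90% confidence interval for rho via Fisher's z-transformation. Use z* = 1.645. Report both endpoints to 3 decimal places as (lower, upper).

(-0.243, 0.799)

Fisher z: z_r = atanh(r) = ½·ln((1+0.40)/(1−0.40)) = 0.423649
SE(z) = 1/√(n−3) = 1/√6 = 0.408248
90% ⇒ z* = 1.645; margin = 1.645·0.408248 = 0.671568
CI on z-scale: (-0.247919, 1.095217)
Back-transform: tanh(-0.247919) = -0.242961, tanh(1.095217) = 0.798774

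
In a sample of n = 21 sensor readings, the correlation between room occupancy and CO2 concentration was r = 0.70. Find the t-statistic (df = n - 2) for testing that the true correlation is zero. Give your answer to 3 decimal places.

t = r·√(n−2) / √(1−r²) with r = 0.70, n = 21
  = 0.70·√19 / √(1 − 0.4900)
  = 0.70·4.358899 / 0.714143
  = 3.051229 / 0.714143 = 4.273

4.273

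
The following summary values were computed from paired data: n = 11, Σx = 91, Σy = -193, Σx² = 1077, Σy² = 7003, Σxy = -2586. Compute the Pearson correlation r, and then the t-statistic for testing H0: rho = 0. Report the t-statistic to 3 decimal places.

-6.745

S_xy = nΣxy − ΣxΣy = 11·(-2586) − 91·(-193) = -28446 − (-17563) = -10883
S_xx = nΣx² − (Σx)² = 11·1077 − 91² = 11847 − 8281 = 3566
S_yy = nΣy² − (Σy)² = 11·7003 − (-193)² = 77033 − 37249 = 39784
r = S_xy / √(S_xx·S_yy) = -10883 / √(3566·39784) = -10883 / √141869744 = -10883 / 11910.9086 = -0.9137
t = r·√(n−2)/√(1−r²) = -0.9137·√9 / √(1−0.834848) = -2.741100 / 0.406389 = -6.745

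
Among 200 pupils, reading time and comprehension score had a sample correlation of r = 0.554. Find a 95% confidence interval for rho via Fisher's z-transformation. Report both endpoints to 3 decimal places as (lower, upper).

z_r = atanh(0.554) = 0.624134;  SE = 1/√(n−3) = 1/√197 = 0.071247
z-limits: 0.624134 ± 1.960·0.071247 = 0.624134 ± 0.139644 = [0.484490, 0.763778]
ρ-limits: (tanh 0.484490, tanh 0.763778) = (0.450, 0.643)

(0.450, 0.643)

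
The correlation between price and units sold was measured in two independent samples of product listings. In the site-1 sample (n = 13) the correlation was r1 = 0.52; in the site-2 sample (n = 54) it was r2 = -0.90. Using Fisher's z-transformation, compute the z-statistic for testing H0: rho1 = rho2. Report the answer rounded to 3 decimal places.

5.923

Fisher z-transforms: z1 = atanh(0.52) = 0.576340, z2 = atanh(-0.90) = -1.472219; difference d = 2.048559
Var(d) = 1/10 + 1/51 = 0.1000000 + 0.0196078 = 0.1196078
z = d/√Var(d) = 2.048559 / √0.1196078 = 2.048559 / 0.345844 = 5.923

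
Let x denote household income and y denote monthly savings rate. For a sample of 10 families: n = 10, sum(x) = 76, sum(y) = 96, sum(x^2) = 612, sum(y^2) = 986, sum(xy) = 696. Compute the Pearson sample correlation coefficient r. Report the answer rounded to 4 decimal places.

Numerator: nΣxy − (Σx)(Σy) = 10·696 − (76)(96) = -336
Denominator: √[(nΣx²−(Σx)²)(nΣy²−(Σy)²)]
  nΣx²−(Σx)² = 10·612 − 5776 = 344;  nΣy²−(Σy)² = 10·986 − 9216 = 644
  √(344·644) = √221536 = 470.6761
r = -336 / 470.6761 = -0.7139

-0.7139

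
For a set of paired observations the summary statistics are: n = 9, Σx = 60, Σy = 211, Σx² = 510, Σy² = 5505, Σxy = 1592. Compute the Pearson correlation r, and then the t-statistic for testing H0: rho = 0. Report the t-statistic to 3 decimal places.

S_xy = nΣxy − ΣxΣy = 9·1592 − 60·211 = 14328 − 12660 = 1668
S_xx = nΣx² − (Σx)² = 9·510 − 60² = 4590 − 3600 = 990
S_yy = nΣy² − (Σy)² = 9·5505 − 211² = 49545 − 44521 = 5024
r = S_xy / √(S_xx·S_yy) = 1668 / √(990·5024) = 1668 / √4973760 = 1668 / 2230.1928 = 0.7479
t = r·√(n−2)/√(1−r²) = 0.7479·√7 / √(1−0.559354) = 1.978757 / 0.663812 = 2.981

2.981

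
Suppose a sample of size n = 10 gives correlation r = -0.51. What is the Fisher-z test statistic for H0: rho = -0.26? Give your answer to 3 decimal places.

-0.785

Fisher z: atanh(-0.51) = -0.562730, atanh(-0.26) = -0.266108
z = (z_r − z_0)·√(n−3) = (-0.562730 − (-0.266108))·√7 = -0.296622 · 2.645751 = -0.785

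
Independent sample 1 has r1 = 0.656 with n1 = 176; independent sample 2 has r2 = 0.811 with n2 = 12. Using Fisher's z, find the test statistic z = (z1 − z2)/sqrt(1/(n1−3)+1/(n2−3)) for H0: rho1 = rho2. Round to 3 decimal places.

-1.007

Fisher z-transforms: z1 = atanh(0.656) = 0.785759, z2 = atanh(0.811) = 1.129944; difference d = -0.344185
Var(d) = 1/173 + 1/9 = 0.0057803 + 0.1111111 = 0.1168914
z = d/√Var(d) = -0.344185 / √0.1168914 = -0.344185 / 0.341894 = -1.007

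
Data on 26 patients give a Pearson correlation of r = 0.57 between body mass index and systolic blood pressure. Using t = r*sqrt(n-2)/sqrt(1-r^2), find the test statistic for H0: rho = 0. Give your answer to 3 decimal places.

t = r·√(n−2) / √(1−r²) with r = 0.57, n = 26
  = 0.57·√24 / √(1 − 0.3249)
  = 0.57·4.898979 / 0.821645
  = 2.792418 / 0.821645 = 3.399

3.399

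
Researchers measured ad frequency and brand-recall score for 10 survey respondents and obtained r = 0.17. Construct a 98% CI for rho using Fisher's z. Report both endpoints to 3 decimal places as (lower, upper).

(-0.609, 0.782)

Fisher z: z_r = atanh(r) = ½·ln((1+0.17)/(1−0.17)) = 0.171667
SE(z) = 1/√(n−3) = 1/√7 = 0.377964
98% ⇒ z* = 2.326; margin = 2.326·0.377964 = 0.879144
CI on z-scale: (-0.707477, 1.050811)
Back-transform: tanh(-0.707477) = -0.609092, tanh(1.050811) = 0.782121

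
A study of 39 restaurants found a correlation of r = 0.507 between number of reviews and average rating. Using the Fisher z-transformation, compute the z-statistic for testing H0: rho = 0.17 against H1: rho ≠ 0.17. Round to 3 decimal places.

2.322

Fisher z: atanh(0.507) = 0.558684, atanh(0.17) = 0.171667
z = (z_r − z_0)·√(n−3) = (0.558684 − 0.171667)·√36 = 0.387017 · 6.000000 = 2.322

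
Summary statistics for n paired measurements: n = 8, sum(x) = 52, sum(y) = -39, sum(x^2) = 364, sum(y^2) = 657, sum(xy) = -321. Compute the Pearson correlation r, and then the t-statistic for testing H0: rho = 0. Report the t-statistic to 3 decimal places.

S_xy = nΣxy − ΣxΣy = 8·(-321) − 52·(-39) = -2568 − (-2028) = -540
S_xx = nΣx² − (Σx)² = 8·364 − 52² = 2912 − 2704 = 208
S_yy = nΣy² − (Σy)² = 8·657 − (-39)² = 5256 − 1521 = 3735
r = S_xy / √(S_xx·S_yy) = -540 / √(208·3735) = -540 / √776880 = -540 / 881.4080 = -0.6127
t = r·√(n−2)/√(1−r²) = -0.6127·√6 / √(1−0.375401) = -1.500802 / 0.790316 = -1.899

-1.899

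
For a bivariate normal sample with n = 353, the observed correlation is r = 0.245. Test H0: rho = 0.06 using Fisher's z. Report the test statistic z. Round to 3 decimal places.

z_r = atanh(0.245) = 0.250087,  z_0 = atanh(0.06) = 0.060072
SE = 1/√(n−3) = 1/√350 = 0.053452
z = (z_r − z_0)/SE = (0.250087 − 0.060072) / 0.053452 = 0.190015 / 0.053452 = 3.555

3.555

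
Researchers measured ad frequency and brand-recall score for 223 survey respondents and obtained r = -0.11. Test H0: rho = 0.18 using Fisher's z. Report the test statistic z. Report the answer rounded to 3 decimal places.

-4.337

Fisher z: atanh(-0.11) = -0.110447, atanh(0.18) = 0.181983
z = (z_r − z_0)·√(n−3) = (-0.110447 − 0.181983)·√220 = -0.292430 · 14.832397 = -4.337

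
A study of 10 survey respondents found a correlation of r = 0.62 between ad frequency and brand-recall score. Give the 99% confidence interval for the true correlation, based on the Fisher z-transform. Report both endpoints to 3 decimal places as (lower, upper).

z_r = atanh(0.62) = 0.725005;  SE = 1/√(n−3) = 1/√7 = 0.377964
z-limits: 0.725005 ± 2.576·0.377964 = 0.725005 ± 0.973635 = [-0.248630, 1.698640]
ρ-limits: (tanh -0.248630, tanh 1.698640) = (-0.244, 0.935)

(-0.244, 0.935)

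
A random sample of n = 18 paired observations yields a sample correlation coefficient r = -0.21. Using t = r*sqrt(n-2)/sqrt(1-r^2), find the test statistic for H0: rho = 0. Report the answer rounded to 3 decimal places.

1 − r² = 1 − 0.0441 = 0.9559;  √(1−r²) = 0.977701
√(n−2) = √16 = 4.000000
t = r·√(n−2)/√(1−r²) = -0.21 · 4.000000 / 0.977701 = -0.859

-0.859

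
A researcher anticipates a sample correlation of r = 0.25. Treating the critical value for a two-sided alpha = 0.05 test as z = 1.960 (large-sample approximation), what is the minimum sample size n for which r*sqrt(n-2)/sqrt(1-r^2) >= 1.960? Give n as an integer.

r√(n−2)/√(1−r²) ≥ 1.960  ⇔  n−2 ≥ (1.960)²·(1−r²)/r²
(1−r²)/r² = (1−0.0625)/0.0625 = 15.0000
n ≥ 2 + 3.8416·15.0000 = 2 + 57.6240 = 59.6240
⌈59.6240⌉ = 60

60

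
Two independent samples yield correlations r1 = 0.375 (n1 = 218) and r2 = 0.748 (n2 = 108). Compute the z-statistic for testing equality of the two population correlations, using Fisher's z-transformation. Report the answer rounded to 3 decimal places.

Fisher z-transforms: z1 = atanh(0.375) = 0.394229, z2 = atanh(0.748) = 0.968399; difference d = -0.574170
Var(d) = 1/215 + 1/105 = 0.0046512 + 0.0095238 = 0.0141750
z = d/√Var(d) = -0.574170 / √0.0141750 = -0.574170 / 0.119059 = -4.823

-4.823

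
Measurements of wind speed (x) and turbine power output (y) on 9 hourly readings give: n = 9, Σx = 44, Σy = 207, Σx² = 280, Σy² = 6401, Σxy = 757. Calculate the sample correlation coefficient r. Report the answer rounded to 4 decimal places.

-0.7817

S_xy = nΣxy − ΣxΣy = 9·757 − 44·207 = 6813 − 9108 = -2295
S_xx = nΣx² − (Σx)² = 9·280 − 44² = 2520 − 1936 = 584
S_yy = nΣy² − (Σy)² = 9·6401 − 207² = 57609 − 42849 = 14760
r = S_xy / √(S_xx·S_yy) = -2295 / √(584·14760) = -2295 / √8619840 = -2295 / 2935.9564 = -0.7817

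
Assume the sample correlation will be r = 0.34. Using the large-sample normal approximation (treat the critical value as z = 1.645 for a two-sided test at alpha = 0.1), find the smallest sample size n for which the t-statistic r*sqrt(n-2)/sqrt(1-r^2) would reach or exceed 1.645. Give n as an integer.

23

r√(n−2)/√(1−r²) ≥ 1.645  ⇔  n−2 ≥ (1.645)²·(1−r²)/r²
(1−r²)/r² = (1−0.1156)/0.1156 = 7.6505
n ≥ 2 + 2.706025·7.6505 = 2 + 20.7024 = 22.7024
⌈22.7024⌉ = 23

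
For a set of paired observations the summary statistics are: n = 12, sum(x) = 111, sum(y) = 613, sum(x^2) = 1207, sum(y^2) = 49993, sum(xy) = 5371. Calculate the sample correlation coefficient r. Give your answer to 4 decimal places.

-0.1631

Numerator: nΣxy − (Σx)(Σy) = 12·5371 − (111)(613) = -3591
Denominator: √[(nΣx²−(Σx)²)(nΣy²−(Σy)²)]
  nΣx²−(Σx)² = 12·1207 − 12321 = 2163;  nΣy²−(Σy)² = 12·49993 − 375769 = 224147
  √(2163·224147) = √484829961 = 22018.8547
r = -3591 / 22018.8547 = -0.1631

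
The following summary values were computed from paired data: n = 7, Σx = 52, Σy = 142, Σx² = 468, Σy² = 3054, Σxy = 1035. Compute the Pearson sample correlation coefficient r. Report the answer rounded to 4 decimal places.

-0.1668

Numerator: nΣxy − (Σx)(Σy) = 7·1035 − (52)(142) = -139
Denominator: √[(nΣx²−(Σx)²)(nΣy²−(Σy)²)]
  nΣx²−(Σx)² = 7·468 − 2704 = 572;  nΣy²−(Σy)² = 7·3054 − 20164 = 1214
  √(572·1214) = √694408 = 833.3115
r = -139 / 833.3115 = -0.1668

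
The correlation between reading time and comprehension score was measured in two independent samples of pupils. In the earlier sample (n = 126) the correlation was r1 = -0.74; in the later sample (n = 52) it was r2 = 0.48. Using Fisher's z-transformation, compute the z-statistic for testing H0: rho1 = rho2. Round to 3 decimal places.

-8.722

Fisher z-transforms: z1 = atanh(-0.74) = -0.950479, z2 = atanh(0.48) = 0.522984; difference d = -1.473463
Var(d) = 1/123 + 1/49 = 0.0081301 + 0.0204082 = 0.0285383
z = d/√Var(d) = -1.473463 / √0.0285383 = -1.473463 / 0.168933 = -8.722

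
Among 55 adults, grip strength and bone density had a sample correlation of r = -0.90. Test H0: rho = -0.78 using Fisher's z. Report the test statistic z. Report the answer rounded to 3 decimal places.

z_r = atanh(-0.90) = -1.472219,  z_0 = atanh(-0.78) = -1.045371
SE = 1/√(n−3) = 1/√52 = 0.138675
z = (z_r − z_0)/SE = (-1.472219 − (-1.045371)) / 0.138675 = -0.426848 / 0.138675 = -3.078

-3.078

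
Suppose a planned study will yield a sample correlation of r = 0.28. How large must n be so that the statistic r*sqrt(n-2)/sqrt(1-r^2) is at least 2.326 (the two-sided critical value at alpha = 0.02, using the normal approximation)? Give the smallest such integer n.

66

Need r·√(n−2)/√(1−r²) ≥ 2.326
√(n−2) ≥ 2.326·√(1−0.0784) / 0.28 = 2.326·0.960000 / 0.28 = 7.9749
n−2 ≥ 63.5990  ⇒  n ≥ 65.5990
Smallest integer n = 66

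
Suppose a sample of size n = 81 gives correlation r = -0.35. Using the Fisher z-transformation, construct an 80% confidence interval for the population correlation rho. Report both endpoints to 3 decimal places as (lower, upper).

z_r = atanh(-0.35) = -0.365444;  SE = 1/√(n−3) = 1/√78 = 0.113228
z-limits: -0.365444 ± 1.282·0.113228 = -0.365444 ± 0.145158 = [-0.510602, -0.220286]
ρ-limits: (tanh -0.510602, tanh -0.220286) = (-0.470, -0.217)

(-0.470, -0.217)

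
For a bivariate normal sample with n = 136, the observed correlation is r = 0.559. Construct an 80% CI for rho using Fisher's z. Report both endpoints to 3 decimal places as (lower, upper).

(0.478, 0.631)

Fisher z: z_r = atanh(r) = ½·ln((1+0.559)/(1−0.559)) = 0.631377
SE(z) = 1/√(n−3) = 1/√133 = 0.086711
80% ⇒ z* = 1.282; margin = 1.282·0.086711 = 0.111164
CI on z-scale: (0.520213, 0.742541)
Back-transform: tanh(0.520213) = 0.477864, tanh(0.742541) = 0.630678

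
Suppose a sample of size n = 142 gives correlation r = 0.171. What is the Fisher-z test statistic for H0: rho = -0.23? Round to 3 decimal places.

4.797

Fisher z: atanh(0.171) = 0.172697, atanh(-0.23) = -0.234189
z = (z_r − z_0)·√(n−3) = (0.172697 − (-0.234189))·√139 = 0.406886 · 11.789826 = 4.797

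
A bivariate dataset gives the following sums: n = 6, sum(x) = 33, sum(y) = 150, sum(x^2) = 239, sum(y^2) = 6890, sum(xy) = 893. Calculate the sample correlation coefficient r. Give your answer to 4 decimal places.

Numerator: nΣxy − (Σx)(Σy) = 6·893 − (33)(150) = 408
Denominator: √[(nΣx²−(Σx)²)(nΣy²−(Σy)²)]
  nΣx²−(Σx)² = 6·239 − 1089 = 345;  nΣy²−(Σy)² = 6·6890 − 22500 = 18840
  √(345·18840) = √6499800 = 2549.4705
r = 408 / 2549.4705 = 0.1600

0.1600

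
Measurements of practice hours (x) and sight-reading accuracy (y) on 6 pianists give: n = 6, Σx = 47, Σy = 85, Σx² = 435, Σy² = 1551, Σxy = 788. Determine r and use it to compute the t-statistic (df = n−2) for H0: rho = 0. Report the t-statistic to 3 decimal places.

2.689

S_xy = nΣxy − ΣxΣy = 6·788 − 47·85 = 4728 − 3995 = 733
S_xx = nΣx² − (Σx)² = 6·435 − 47² = 2610 − 2209 = 401
S_yy = nΣy² − (Σy)² = 6·1551 − 85² = 9306 − 7225 = 2081
r = S_xy / √(S_xx·S_yy) = 733 / √(401·2081) = 733 / √834481 = 733 / 913.4993 = 0.8024
t = r·√(n−2)/√(1−r²) = 0.8024·√4 / √(1−0.643846) = 1.604800 / 0.596786 = 2.689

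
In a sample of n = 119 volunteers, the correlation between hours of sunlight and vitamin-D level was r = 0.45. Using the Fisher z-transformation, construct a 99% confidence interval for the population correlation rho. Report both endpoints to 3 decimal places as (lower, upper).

(0.241, 0.619)

Fisher z: z_r = atanh(r) = ½·ln((1+0.45)/(1−0.45)) = 0.484700
SE(z) = 1/√(n−3) = 1/√116 = 0.092848
99% ⇒ z* = 2.576; margin = 2.576·0.092848 = 0.239176
CI on z-scale: (0.245524, 0.723876)
Back-transform: tanh(0.245524) = 0.240707, tanh(0.723876) = 0.619304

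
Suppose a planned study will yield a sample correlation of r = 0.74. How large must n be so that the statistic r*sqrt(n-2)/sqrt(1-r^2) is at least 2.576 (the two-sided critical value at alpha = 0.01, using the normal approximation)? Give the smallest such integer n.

r√(n−2)/√(1−r²) ≥ 2.576  ⇔  n−2 ≥ (2.576)²·(1−r²)/r²
(1−r²)/r² = (1−0.5476)/0.5476 = 0.8262
n ≥ 2 + 6.635776·0.8262 = 2 + 5.4825 = 7.4825
⌈7.4825⌉ = 8

8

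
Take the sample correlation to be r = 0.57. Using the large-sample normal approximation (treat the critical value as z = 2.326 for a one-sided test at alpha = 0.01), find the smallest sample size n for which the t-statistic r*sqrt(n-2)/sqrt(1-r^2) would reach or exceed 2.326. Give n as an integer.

r√(n−2)/√(1−r²) ≥ 2.326  ⇔  n−2 ≥ (2.326)²·(1−r²)/r²
(1−r²)/r² = (1−0.3249)/0.3249 = 2.0779
n ≥ 2 + 5.410276·2.0779 = 2 + 11.2420 = 13.2420
⌈13.2420⌉ = 14

14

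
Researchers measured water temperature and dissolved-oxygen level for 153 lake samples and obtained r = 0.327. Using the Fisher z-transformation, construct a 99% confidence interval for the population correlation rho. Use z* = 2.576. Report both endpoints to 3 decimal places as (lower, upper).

(0.128, 0.500)

Fisher z: z_r = atanh(r) = ½·ln((1+0.327)/(1−0.327)) = 0.339465
SE(z) = 1/√(n−3) = 1/√150 = 0.081650
99% ⇒ z* = 2.576; margin = 2.576·0.081650 = 0.210330
CI on z-scale: (0.129135, 0.549795)
Back-transform: tanh(0.129135) = 0.128422, tanh(0.549795) = 0.500367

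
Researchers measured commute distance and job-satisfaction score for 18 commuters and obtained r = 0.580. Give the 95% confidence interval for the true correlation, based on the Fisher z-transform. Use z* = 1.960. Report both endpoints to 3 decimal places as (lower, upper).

z_r = atanh(0.580) = 0.662463;  SE = 1/√(n−3) = 1/√15 = 0.258199
z-limits: 0.662463 ± 1.960·0.258199 = 0.662463 ± 0.506070 = [0.156393, 1.168533]
ρ-limits: (tanh 0.156393, tanh 1.168533) = (0.155, 0.824)

(0.155, 0.824)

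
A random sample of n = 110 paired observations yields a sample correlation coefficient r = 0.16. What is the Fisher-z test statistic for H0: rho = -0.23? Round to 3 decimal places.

4.092

Fisher z: atanh(0.16) = 0.161387, atanh(-0.23) = -0.234189
z = (z_r − z_0)·√(n−3) = (0.161387 − (-0.234189))·√107 = 0.395576 · 10.344080 = 4.092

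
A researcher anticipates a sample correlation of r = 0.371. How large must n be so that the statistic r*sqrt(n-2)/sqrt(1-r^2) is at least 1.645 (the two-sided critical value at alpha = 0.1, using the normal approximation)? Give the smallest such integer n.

Need r·√(n−2)/√(1−r²) ≥ 1.645
√(n−2) ≥ 1.645·√(1−0.137641) / 0.371 = 1.645·0.928633 / 0.371 = 4.1175
n−2 ≥ 16.9538  ⇒  n ≥ 18.9538
Smallest integer n = 19

19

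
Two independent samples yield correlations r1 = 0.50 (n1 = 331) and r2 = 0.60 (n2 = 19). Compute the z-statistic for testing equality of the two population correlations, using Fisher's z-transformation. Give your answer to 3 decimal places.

Fisher z-transforms: z1 = atanh(0.50) = 0.549306, z2 = atanh(0.60) = 0.693147; difference d = -0.143841
Var(d) = 1/328 + 1/16 = 0.0030488 + 0.0625000 = 0.0655488
z = d/√Var(d) = -0.143841 / √0.0655488 = -0.143841 / 0.256025 = -0.562

-0.562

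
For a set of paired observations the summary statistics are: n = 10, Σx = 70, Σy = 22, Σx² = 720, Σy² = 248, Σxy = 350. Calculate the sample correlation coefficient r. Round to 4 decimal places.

0.9148

Numerator: nΣxy − (Σx)(Σy) = 10·350 − (70)(22) = 1960
Denominator: √[(nΣx²−(Σx)²)(nΣy²−(Σy)²)]
  nΣx²−(Σx)² = 10·720 − 4900 = 2300;  nΣy²−(Σy)² = 10·248 − 484 = 1996
  √(2300·1996) = √4590800 = 2142.6152
r = 1960 / 2142.6152 = 0.9148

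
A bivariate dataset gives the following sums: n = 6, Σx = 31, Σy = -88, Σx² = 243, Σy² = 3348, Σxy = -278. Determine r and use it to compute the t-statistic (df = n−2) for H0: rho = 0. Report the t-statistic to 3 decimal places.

S_xy = nΣxy − ΣxΣy = 6·(-278) − 31·(-88) = -1668 − (-2728) = 1060
S_xx = nΣx² − (Σx)² = 6·243 − 31² = 1458 − 961 = 497
S_yy = nΣy² − (Σy)² = 6·3348 − (-88)² = 20088 − 7744 = 12344
r = S_xy / √(S_xx·S_yy) = 1060 / √(497·12344) = 1060 / √6134968 = 1060 / 2476.8868 = 0.4280
t = r·√(n−2)/√(1−r²) = 0.4280·√4 / √(1−0.183184) = 0.856000 / 0.903779 = 0.947

0.947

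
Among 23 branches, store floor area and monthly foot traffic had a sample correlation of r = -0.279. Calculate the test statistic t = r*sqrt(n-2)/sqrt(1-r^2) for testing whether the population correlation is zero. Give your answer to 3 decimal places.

-1.331

t = r·√(n−2) / √(1−r²) with r = -0.279, n = 23
  = -0.279·√21 / √(1 − 0.077841)
  = -0.279·4.582576 / 0.960291
  = -1.278539 / 0.960291 = -1.331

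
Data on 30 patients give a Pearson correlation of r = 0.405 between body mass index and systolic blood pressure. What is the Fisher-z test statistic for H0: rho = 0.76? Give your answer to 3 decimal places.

-2.944

z_r = atanh(0.405) = 0.429616,  z_0 = atanh(0.76) = 0.996215
SE = 1/√(n−3) = 1/√27 = 0.192450
z = (z_r − z_0)/SE = (0.429616 − 0.996215) / 0.192450 = -0.566599 / 0.192450 = -2.944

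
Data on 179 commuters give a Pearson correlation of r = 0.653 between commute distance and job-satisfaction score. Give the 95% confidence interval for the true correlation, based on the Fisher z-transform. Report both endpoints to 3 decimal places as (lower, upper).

(0.560, 0.730)

Fisher z: z_r = atanh(r) = ½·ln((1+0.653)/(1−0.653)) = 0.780511
SE(z) = 1/√(n−3) = 1/√176 = 0.075378
95% ⇒ z* = 1.960; margin = 1.960·0.075378 = 0.147741
CI on z-scale: (0.632770, 0.928252)
Back-transform: tanh(0.632770) = 0.559957, tanh(0.928252) = 0.729778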